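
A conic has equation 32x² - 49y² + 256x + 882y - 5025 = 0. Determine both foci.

(-13, 9) and (5, 9)

Group: 32(x² + 8x) -49(y² - 18y) = 5025
Completing the square gives 32(x + 4)² -49(y - 9)² = 5025 + 512 - 3969 = 1568.
Divide by 1568: (x + 4)²/49 - (y - 9)²/32 = 1
Hyperbola, center (-4, 9), transverse axis horizontal; a² = 49, b² = 32.
c² = a² + b² = 49 + 32 = 81, so c = 9.
Foci lie on the horizontal axis through the center: (h ± c, k).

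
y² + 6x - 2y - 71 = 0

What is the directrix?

Only y is squared. Complete the square in y: (y - 1)² = -6(x - 12).
Vertex (12, 1); 4p = -6 so p = -3/2. Opens left.
Directrix is the vertical line x = h − p = 12 − (-3/2) = 27/2.

x = 27/2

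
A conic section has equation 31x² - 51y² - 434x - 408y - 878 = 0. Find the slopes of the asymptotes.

Group the x- and y-terms: 31(x² - 14x) -51(y² + 8y) = 878
Complete the square: 31(x - 7)² -51(y + 4)² = 878 + 1519 - 816 = 1581
Dividing both sides by 1581: (x - 7)²/51 - (y + 4)²/31 = 1
Hyperbola, center (7, -4), transverse axis horizontal; a² = 51, b² = 31.
For a horizontal hyperbola the asymptotes have slope ±b/a.
Here that is ±√31/√51 = ±√1581/51.

√1581/51 and -√1581/51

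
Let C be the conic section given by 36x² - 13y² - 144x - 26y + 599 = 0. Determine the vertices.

(2, -7) and (2, 5)

Group: 36(x² - 4x) -13(y² + 2y) = -599
Complete the square: 36(x - 2)² -13(y + 1)² = -599 + 144 - 13 = -468
Divide by -468: (y + 1)²/36 - (x - 2)²/13 = 1
Hyperbola, center (2, -1), transverse axis vertical; a² = 36, b² = 13.
a = 6. Vertices at (h, k ± a).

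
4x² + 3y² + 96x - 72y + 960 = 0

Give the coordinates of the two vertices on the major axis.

Group the x- and y-terms: 4(x² + 24x) + 3(y² - 24y) = -960
Complete the square in x and y: 4(x + 12)² + 3(y - 12)² = -960 + 576 + 432 = 48
Divide through by 48 to get (x + 12)²/12 + (y - 12)²/16 = 1.
Ellipse, center (-12, 12), major axis vertical; a² = 16, b² = 12.
a = 4. Vertices at (h, k ± a).

(-12, 8) and (-12, 16)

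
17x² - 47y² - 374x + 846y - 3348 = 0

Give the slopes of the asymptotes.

√799/47 and -√799/47

Collect terms: 17(x² - 22x) -47(y² - 18y) = 3348
17(x - 11)² -47(y - 9)² = 3348 + 2057 - 3807 = 1598
Dividing both sides by 1598: (x - 11)²/94 - (y - 9)²/34 = 1
Hyperbola, center (11, 9), transverse axis horizontal; a² = 94, b² = 34.
For a horizontal hyperbola the asymptotes have slope ±b/a.
Here that is ±√34/√94 = ±√799/47.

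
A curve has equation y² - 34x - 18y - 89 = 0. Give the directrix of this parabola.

x = -27/2

Only y is squared. Complete the square in y: (y - 9)² = 34(x + 5).
Vertex (-5, 9); 4p = 34 so p = 17/2. Opens right.
Directrix is the vertical line x = h − p = -5 − (17/2) = -27/2.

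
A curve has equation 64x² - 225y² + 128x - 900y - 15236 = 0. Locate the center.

Rearranging, 64(x² + 2x) -225(y² + 4y) = 15236.
Complete the square: 64(x + 1)² -225(y + 2)² = 15236 + 64 - 900 = 14400
Dividing both sides by 14400: (x + 1)²/225 - (y + 2)²/64 = 1
Hyperbola with center (-1, -2).

(-1, -2)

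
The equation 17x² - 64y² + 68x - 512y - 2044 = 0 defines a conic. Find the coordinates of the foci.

Rearranging, 17(x² + 4x) -64(y² + 8y) = 2044.
Completing the square gives 17(x + 2)² -64(y + 4)² = 2044 + 68 - 1024 = 1088.
Dividing both sides by 1088: (x + 2)²/64 - (y + 4)²/17 = 1
Hyperbola, center (-2, -4), transverse axis horizontal; a² = 64, b² = 17.
c² = a² + b² = 64 + 17 = 81, so c = 9.
Foci lie on the horizontal axis through the center: (h ± c, k).

(-11, -4) and (7, -4)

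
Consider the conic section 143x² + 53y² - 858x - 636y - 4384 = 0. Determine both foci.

Group the x- and y-terms: 143(x² - 6x) + 53(y² - 12y) = 4384
143(x - 3)² + 53(y - 6)² = 4384 + 1287 + 1908 = 7579
Divide by 7579: (x - 3)²/53 + (y - 6)²/143 = 1
Ellipse, center (3, 6), major axis vertical; a² = 143, b² = 53.
c² = a² - b² = 143 - 53 = 90, so c = 3√10.
Foci lie on the vertical axis through the center: (h, k ± c).

(3, 6 - 3√10) and (3, 6 + 3√10)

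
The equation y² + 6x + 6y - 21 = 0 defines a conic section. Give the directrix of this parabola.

x = 13/2

Only y is squared. Complete the square in y: (y + 3)² = -6(x - 5).
Vertex (5, -3); 4p = -6 so p = -3/2. Opens left.
Directrix is the vertical line x = h − p = 5 − (-3/2) = 13/2.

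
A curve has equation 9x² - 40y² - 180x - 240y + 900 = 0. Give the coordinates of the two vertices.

Group the x- and y-terms: 9(x² - 20x) -40(y² + 6y) = -900
9(x - 10)² -40(y + 3)² = -900 + 900 - 360 = -360
Dividing both sides by -360: (y + 3)²/9 - (x - 10)²/40 = 1
Hyperbola, center (10, -3), transverse axis vertical; a² = 9, b² = 40.
a = 3. Vertices at (h, k ± a).

(10, -6) and (10, 0)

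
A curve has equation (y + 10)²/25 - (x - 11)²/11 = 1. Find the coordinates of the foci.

(11, -16) and (11, -4)

Center (11, -10). The positive term is the y-term, so the transverse axis is vertical; a² = 25, b² = 11.
c² = a² + b² = 25 + 11 = 36, so c = 6.
Foci lie on the vertical axis through the center: (h, k ± c).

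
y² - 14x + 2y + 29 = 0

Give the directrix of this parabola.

Only y is squared. Complete the square in y: (y + 1)² = 14(x - 2).
Vertex (2, -1); 4p = 14 so p = 7/2. Opens right.
Directrix is the vertical line x = h − p = 2 − (7/2) = -3/2.

x = -3/2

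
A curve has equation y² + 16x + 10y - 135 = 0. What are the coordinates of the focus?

Only y is squared. Complete the square in y: (y + 5)² = -16(x - 10).
Vertex (10, -5); 4p = -16 so p = -4. Opens left.
Focus is p units from the vertex along the axis: (h + p, k).

(6, -5)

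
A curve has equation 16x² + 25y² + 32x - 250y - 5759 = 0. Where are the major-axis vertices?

16(x² + 2x) + 25(y² - 10y) = 5759
16(x + 1)² + 25(y - 5)² = 5759 + 16 + 625 = 6400
Divide by 6400: (x + 1)²/400 + (y - 5)²/256 = 1
Ellipse, center (-1, 5), major axis horizontal; a² = 400, b² = 256.
a = 20. Vertices at (h ± a, k).

(-21, 5) and (19, 5)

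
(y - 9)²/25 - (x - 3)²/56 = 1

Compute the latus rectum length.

Center (3, 9). The positive term is the y-term, so the transverse axis is vertical; a² = 25, b² = 56.
Latus rectum length = 2b²/a = 2·56/5 = 112/5.

112/5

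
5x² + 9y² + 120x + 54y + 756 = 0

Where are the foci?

(-14, -3) and (-10, -3)

Group: 5(x² + 24x) + 9(y² + 6y) = -756
Complete the square: 5(x + 12)² + 9(y + 3)² = -756 + 720 + 81 = 45
Divide by 45: (x + 12)²/9 + (y + 3)²/5 = 1
Ellipse, center (-12, -3), major axis horizontal; a² = 9, b² = 5.
c² = a² - b² = 9 - 5 = 4, so c = 2.
Foci lie on the horizontal axis through the center: (h ± c, k).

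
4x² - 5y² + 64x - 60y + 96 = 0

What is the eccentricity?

e = 3/2

Collect terms: 4(x² + 16x) -5(y² + 12y) = -96
Complete the square: 4(x + 8)² -5(y + 6)² = -96 + 256 - 180 = -20
Divide through by -20 to get (y + 6)²/4 - (x + 8)²/5 = 1.
Hyperbola, center (-8, -6), transverse axis vertical; a² = 4, b² = 5.
c² = a² + b² = 9, so c = 3.
e = c/a = 3/2.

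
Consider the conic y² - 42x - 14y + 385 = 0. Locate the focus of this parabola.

(37/2, 7)

Only y is squared. Complete the square in y: (y - 7)² = 42(x - 8).
Vertex (8, 7); 4p = 42 so p = 21/2. Opens right.
Focus is p units from the vertex along the axis: (h + p, k).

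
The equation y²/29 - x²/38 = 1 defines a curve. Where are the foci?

Center (0, 0). The positive term is the y-term, so the transverse axis is vertical; a² = 29, b² = 38.
c² = a² + b² = 29 + 38 = 67, so c = √67.
Foci lie on the vertical axis through the center: (h, k ± c).

(0, 0 - √67) and (0, 0 + √67)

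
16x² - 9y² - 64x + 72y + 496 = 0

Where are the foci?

(2, -6) and (2, 14)

Group: 16(x² - 4x) -9(y² - 8y) = -496
Complete the square: 16(x - 2)² -9(y - 4)² = -496 + 64 - 144 = -576
Dividing both sides by -576: (y - 4)²/64 - (x - 2)²/36 = 1
Hyperbola, center (2, 4), transverse axis vertical; a² = 64, b² = 36.
c² = a² + b² = 64 + 36 = 100, so c = 10.
Foci lie on the vertical axis through the center: (h, k ± c).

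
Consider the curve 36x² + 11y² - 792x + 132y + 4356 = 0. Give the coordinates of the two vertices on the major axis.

Group the x- and y-terms: 36(x² - 22x) + 11(y² + 12y) = -4356
Complete the square: 36(x - 11)² + 11(y + 6)² = -4356 + 4356 + 396 = 396
Divide through by 396 to get (x - 11)²/11 + (y + 6)²/36 = 1.
Ellipse, center (11, -6), major axis vertical; a² = 36, b² = 11.
a = 6. Vertices at (h, k ± a).

(11, -12) and (11, 0)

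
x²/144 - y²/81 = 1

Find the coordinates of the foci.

Center (0, 0). The positive term is the x-term, so the transverse axis is horizontal; a² = 144, b² = 81.
c² = a² + b² = 144 + 81 = 225, so c = 15.
Foci lie on the horizontal axis through the center: (h ± c, k).

(-15, 0) and (15, 0)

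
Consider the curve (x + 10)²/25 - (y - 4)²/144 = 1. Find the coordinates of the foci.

Center (-10, 4). The positive term is the x-term, so the transverse axis is horizontal; a² = 25, b² = 144.
c² = a² + b² = 25 + 144 = 169, so c = 13.
Foci lie on the horizontal axis through the center: (h ± c, k).

(-23, 4) and (3, 4)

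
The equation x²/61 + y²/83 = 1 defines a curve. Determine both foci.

(0, 0 - √22) and (0, 0 + √22)

Center (0, 0). The larger denominator 83 sits under the y-term, so the major axis is vertical; a² = 83, b² = 61.
c² = a² - b² = 83 - 61 = 22, so c = √22.
Foci lie on the vertical axis through the center: (h, k ± c).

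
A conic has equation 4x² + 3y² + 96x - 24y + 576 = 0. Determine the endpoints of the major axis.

4(x² + 24x) + 3(y² - 8y) = -576
Completing the square gives 4(x + 12)² + 3(y - 4)² = -576 + 576 + 48 = 48.
Divide through by 48 to get (x + 12)²/12 + (y - 4)²/16 = 1.
Ellipse, center (-12, 4), major axis vertical; a² = 16, b² = 12.
a = 4. Vertices at (h, k ± a).

(-12, 0) and (-12, 8)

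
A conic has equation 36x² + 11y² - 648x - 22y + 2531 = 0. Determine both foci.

(9, -4) and (9, 6)

36(x² - 18x) + 11(y² - 2y) = -2531
Completing the square gives 36(x - 9)² + 11(y - 1)² = -2531 + 2916 + 11 = 396.
Divide through by 396 to get (x - 9)²/11 + (y - 1)²/36 = 1.
Ellipse, center (9, 1), major axis vertical; a² = 36, b² = 11.
c² = a² - b² = 36 - 11 = 25, so c = 5.
Foci lie on the vertical axis through the center: (h, k ± c).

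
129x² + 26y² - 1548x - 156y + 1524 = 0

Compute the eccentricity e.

129(x² - 12x) + 26(y² - 6y) = -1524
Complete the square: 129(x - 6)² + 26(y - 3)² = -1524 + 4644 + 234 = 3354
Divide through by 3354 to get (x - 6)²/26 + (y - 3)²/129 = 1.
Ellipse, center (6, 3), major axis vertical; a² = 129, b² = 26.
c² = a² - b² = 103, so c = √103.
e = c/a = √103/√129 = √13287/129.

e = √13287/129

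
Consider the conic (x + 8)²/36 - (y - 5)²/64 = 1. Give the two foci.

(-18, 5) and (2, 5)

Center (-8, 5). The positive term is the x-term, so the transverse axis is horizontal; a² = 36, b² = 64.
c² = a² + b² = 36 + 64 = 100, so c = 10.
Foci lie on the horizontal axis through the center: (h ± c, k).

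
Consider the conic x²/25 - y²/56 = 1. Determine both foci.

(-9, 0) and (9, 0)

Center (0, 0). The positive term is the x-term, so the transverse axis is horizontal; a² = 25, b² = 56.
c² = a² + b² = 25 + 56 = 81, so c = 9.
Foci lie on the horizontal axis through the center: (h ± c, k).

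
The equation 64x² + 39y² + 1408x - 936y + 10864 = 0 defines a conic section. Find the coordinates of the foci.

(-11, 7) and (-11, 17)

Group: 64(x² + 22x) + 39(y² - 24y) = -10864
Complete the square in x and y: 64(x + 11)² + 39(y - 12)² = -10864 + 7744 + 5616 = 2496
Divide through by 2496 to get (x + 11)²/39 + (y - 12)²/64 = 1.
Ellipse, center (-11, 12), major axis vertical; a² = 64, b² = 39.
c² = a² - b² = 64 - 39 = 25, so c = 5.
Foci lie on the vertical axis through the center: (h, k ± c).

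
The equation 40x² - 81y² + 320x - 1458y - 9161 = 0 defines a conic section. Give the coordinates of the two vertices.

Group: 40(x² + 8x) -81(y² + 18y) = 9161
40(x + 4)² -81(y + 9)² = 9161 + 640 - 6561 = 3240
Divide through by 3240 to get (x + 4)²/81 - (y + 9)²/40 = 1.
Hyperbola, center (-4, -9), transverse axis horizontal; a² = 81, b² = 40.
a = 9. Vertices at (h ± a, k).

(-13, -9) and (5, -9)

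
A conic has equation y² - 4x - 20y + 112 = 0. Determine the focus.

Only y is squared. Complete the square in y: (y - 10)² = 4(x - 3).
Vertex (3, 10); 4p = 4 so p = 1. Opens right.
Focus is p units from the vertex along the axis: (h + p, k).

(4, 10)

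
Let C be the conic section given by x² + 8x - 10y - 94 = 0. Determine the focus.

(-4, -17/2)

Only x is squared. Complete the square in x: (x + 4)² = 10(y + 11).
Vertex (-4, -11); 4p = 10 so p = 5/2. Opens up.
Focus is p units from the vertex along the axis: (h, k + p).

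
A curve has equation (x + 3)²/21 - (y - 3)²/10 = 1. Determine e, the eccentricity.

Center (-3, 3). The positive term is the x-term, so the transverse axis is horizontal; a² = 21, b² = 10.
c² = a² + b² = 31, so c = √31.
e = c/a = √31/√21 = √651/21.

e = √651/21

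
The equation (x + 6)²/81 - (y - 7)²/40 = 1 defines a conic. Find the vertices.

(-15, 7) and (3, 7)

Center (-6, 7). The positive term is the x-term, so the transverse axis is horizontal; a² = 81, b² = 40.
a = 9. Vertices at (h ± a, k).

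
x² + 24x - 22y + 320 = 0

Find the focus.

Only x is squared. Complete the square in x: (x + 12)² = 22(y - 8).
Vertex (-12, 8); 4p = 22 so p = 11/2. Opens up.
Focus is p units from the vertex along the axis: (h, k + p).

(-12, 27/2)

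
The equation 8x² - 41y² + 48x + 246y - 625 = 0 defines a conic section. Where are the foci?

(-10, 3) and (4, 3)

Collect terms: 8(x² + 6x) -41(y² - 6y) = 625
Complete the square: 8(x + 3)² -41(y - 3)² = 625 + 72 - 369 = 328
Divide by 328: (x + 3)²/41 - (y - 3)²/8 = 1
Hyperbola, center (-3, 3), transverse axis horizontal; a² = 41, b² = 8.
c² = a² + b² = 41 + 8 = 49, so c = 7.
Foci lie on the horizontal axis through the center: (h ± c, k).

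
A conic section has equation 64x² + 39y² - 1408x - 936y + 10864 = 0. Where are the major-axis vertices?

Rearranging, 64(x² - 22x) + 39(y² - 24y) = -10864.
Complete the square: 64(x - 11)² + 39(y - 12)² = -10864 + 7744 + 5616 = 2496
Divide by 2496: (x - 11)²/39 + (y - 12)²/64 = 1
Ellipse, center (11, 12), major axis vertical; a² = 64, b² = 39.
a = 8. Vertices at (h, k ± a).

(11, 4) and (11, 20)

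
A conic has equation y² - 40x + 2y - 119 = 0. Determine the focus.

(7, -1)

Only y is squared. Complete the square in y: (y + 1)² = 40(x + 3).
Vertex (-3, -1); 4p = 40 so p = 10. Opens right.
Focus is p units from the vertex along the axis: (h + p, k).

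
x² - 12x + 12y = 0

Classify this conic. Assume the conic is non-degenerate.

No xy term. Coefficients of x² and y² are A = 1, C = 0.
Exactly one squared variable ⇒ parabola.

parabola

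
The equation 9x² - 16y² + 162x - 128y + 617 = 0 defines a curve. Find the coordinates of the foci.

(-9, -9) and (-9, 1)

Group the x- and y-terms: 9(x² + 18x) -16(y² + 8y) = -617
Completing the square gives 9(x + 9)² -16(y + 4)² = -617 + 729 - 256 = -144.
Dividing both sides by -144: (y + 4)²/9 - (x + 9)²/16 = 1
Hyperbola, center (-9, -4), transverse axis vertical; a² = 9, b² = 16.
c² = a² + b² = 9 + 16 = 25, so c = 5.
Foci lie on the vertical axis through the center: (h, k ± c).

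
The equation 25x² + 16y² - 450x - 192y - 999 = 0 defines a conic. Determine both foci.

(9, -3) and (9, 15)

Group the x- and y-terms: 25(x² - 18x) + 16(y² - 12y) = 999
Complete the square: 25(x - 9)² + 16(y - 6)² = 999 + 2025 + 576 = 3600
Divide by 3600: (x - 9)²/144 + (y - 6)²/225 = 1
Ellipse, center (9, 6), major axis vertical; a² = 225, b² = 144.
c² = a² - b² = 225 - 144 = 81, so c = 9.
Foci lie on the vertical axis through the center: (h, k ± c).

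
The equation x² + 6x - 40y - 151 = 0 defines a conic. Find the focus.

Only x is squared. Complete the square in x: (x + 3)² = 40(y + 4).
Vertex (-3, -4); 4p = 40 so p = 10. Opens up.
Focus is p units from the vertex along the axis: (h, k + p).

(-3, 6)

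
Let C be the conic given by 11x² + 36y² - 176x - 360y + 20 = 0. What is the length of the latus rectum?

22/3

Rearranging, 11(x² - 16x) + 36(y² - 10y) = -20.
Completing the square gives 11(x - 8)² + 36(y - 5)² = -20 + 704 + 900 = 1584.
Divide by 1584: (x - 8)²/144 + (y - 5)²/44 = 1
Ellipse, center (8, 5), major axis horizontal; a² = 144, b² = 44.
Latus rectum length = 2b²/a = 2·44/12 = 22/3.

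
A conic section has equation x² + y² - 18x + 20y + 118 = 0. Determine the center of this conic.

Collect terms: (x² - 18x) + (y² + 20y) = -118
Completing the square gives (x - 9)² + (y + 10)² = -118 + 81 + 100 = 63.
So (x - 9)² + (y + 10)² = 63.
Circle centered at (9, -10) with r² = 63.

(9, -10)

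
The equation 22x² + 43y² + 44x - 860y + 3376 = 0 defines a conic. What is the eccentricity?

e = √903/43

Group: 22(x² + 2x) + 43(y² - 20y) = -3376
Complete the square in x and y: 22(x + 1)² + 43(y - 10)² = -3376 + 22 + 4300 = 946
Divide by 946: (x + 1)²/43 + (y - 10)²/22 = 1
Ellipse, center (-1, 10), major axis horizontal; a² = 43, b² = 22.
c² = a² - b² = 21, so c = √21.
e = c/a = √21/√43 = √903/43.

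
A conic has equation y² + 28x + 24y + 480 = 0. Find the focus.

Only y is squared. Complete the square in y: (y + 12)² = -28(x + 12).
Vertex (-12, -12); 4p = -28 so p = -7. Opens left.
Focus is p units from the vertex along the axis: (h + p, k).

(-19, -12)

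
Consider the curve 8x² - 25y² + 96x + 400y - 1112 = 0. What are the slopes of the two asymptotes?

Group: 8(x² + 12x) -25(y² - 16y) = 1112
8(x + 6)² -25(y - 8)² = 1112 + 288 - 1600 = -200
Divide by -200: (y - 8)²/8 - (x + 6)²/25 = 1
Hyperbola, center (-6, 8), transverse axis vertical; a² = 8, b² = 25.
For a vertical hyperbola the asymptotes have slope ±a/b.
Here that is ±2√2/5.

2√2/5 and -2√2/5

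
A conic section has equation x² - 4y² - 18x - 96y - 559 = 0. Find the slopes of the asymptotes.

Group: (x² - 18x) -4(y² + 24y) = 559
Complete the square: (x - 9)² -4(y + 12)² = 559 + 81 - 576 = 64
Divide through by 64 to get (x - 9)²/64 - (y + 12)²/16 = 1.
Hyperbola, center (9, -12), transverse axis horizontal; a² = 64, b² = 16.
For a horizontal hyperbola the asymptotes have slope ±b/a.
Here that is ±4/8 = ±1/2.

1/2 and -1/2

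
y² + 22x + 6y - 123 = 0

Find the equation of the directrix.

Only y is squared. Complete the square in y: (y + 3)² = -22(x - 6).
Vertex (6, -3); 4p = -22 so p = -11/2. Opens left.
Directrix is the vertical line x = h − p = 6 − (-11/2) = 23/2.

x = 23/2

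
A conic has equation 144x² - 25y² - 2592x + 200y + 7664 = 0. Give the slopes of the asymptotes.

Group: 144(x² - 18x) -25(y² - 8y) = -7664
144(x - 9)² -25(y - 4)² = -7664 + 11664 - 400 = 3600
Divide through by 3600 to get (x - 9)²/25 - (y - 4)²/144 = 1.
Hyperbola, center (9, 4), transverse axis horizontal; a² = 25, b² = 144.
For a horizontal hyperbola the asymptotes have slope ±b/a.
Here that is ±12/5.

12/5 and -12/5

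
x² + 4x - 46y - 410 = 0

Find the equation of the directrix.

Only x is squared. Complete the square in x: (x + 2)² = 46(y + 9).
Vertex (-2, -9); 4p = 46 so p = 23/2. Opens up.
Directrix is the horizontal line y = k − p = -9 − (23/2) = -41/2.

y = -41/2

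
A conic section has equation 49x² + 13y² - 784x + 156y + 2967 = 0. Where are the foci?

Collect terms: 49(x² - 16x) + 13(y² + 12y) = -2967
Complete the square: 49(x - 8)² + 13(y + 6)² = -2967 + 3136 + 468 = 637
Divide through by 637 to get (x - 8)²/13 + (y + 6)²/49 = 1.
Ellipse, center (8, -6), major axis vertical; a² = 49, b² = 13.
c² = a² - b² = 49 - 13 = 36, so c = 6.
Foci lie on the vertical axis through the center: (h, k ± c).

(8, -12) and (8, 0)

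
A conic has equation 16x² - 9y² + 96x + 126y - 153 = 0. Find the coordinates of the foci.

Collect terms: 16(x² + 6x) -9(y² - 14y) = 153
Complete the square in x and y: 16(x + 3)² -9(y - 7)² = 153 + 144 - 441 = -144
Divide by -144: (y - 7)²/16 - (x + 3)²/9 = 1
Hyperbola, center (-3, 7), transverse axis vertical; a² = 16, b² = 9.
c² = a² + b² = 16 + 9 = 25, so c = 5.
Foci lie on the vertical axis through the center: (h, k ± c).

(-3, 2) and (-3, 12)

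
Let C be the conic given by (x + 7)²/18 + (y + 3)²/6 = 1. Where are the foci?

(-7 - 2√3, -3) and (-7 + 2√3, -3)

Center (-7, -3). The larger denominator 18 sits under the x-term, so the major axis is horizontal; a² = 18, b² = 6.
c² = a² - b² = 18 - 6 = 12, so c = 2√3.
Foci lie on the horizontal axis through the center: (h ± c, k).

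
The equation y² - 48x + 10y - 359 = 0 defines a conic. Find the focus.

(4, -5)

Only y is squared. Complete the square in y: (y + 5)² = 48(x + 8).
Vertex (-8, -5); 4p = 48 so p = 12. Opens right.
Focus is p units from the vertex along the axis: (h + p, k).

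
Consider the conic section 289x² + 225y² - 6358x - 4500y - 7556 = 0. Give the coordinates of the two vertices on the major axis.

Group: 289(x² - 22x) + 225(y² - 20y) = 7556
Complete the square in x and y: 289(x - 11)² + 225(y - 10)² = 7556 + 34969 + 22500 = 65025
Divide through by 65025 to get (x - 11)²/225 + (y - 10)²/289 = 1.
Ellipse, center (11, 10), major axis vertical; a² = 289, b² = 225.
a = 17. Vertices at (h, k ± a).

(11, -7) and (11, 27)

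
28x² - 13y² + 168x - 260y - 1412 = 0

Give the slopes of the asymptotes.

2√91/13 and -2√91/13

Collect terms: 28(x² + 6x) -13(y² + 20y) = 1412
Complete the square: 28(x + 3)² -13(y + 10)² = 1412 + 252 - 1300 = 364
Divide through by 364 to get (x + 3)²/13 - (y + 10)²/28 = 1.
Hyperbola, center (-3, -10), transverse axis horizontal; a² = 13, b² = 28.
For a horizontal hyperbola the asymptotes have slope ±b/a.
Here that is ±2√7/√13 = ±2√91/13.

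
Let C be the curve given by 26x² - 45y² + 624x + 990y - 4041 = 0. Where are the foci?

Group the x- and y-terms: 26(x² + 24x) -45(y² - 22y) = 4041
Complete the square: 26(x + 12)² -45(y - 11)² = 4041 + 3744 - 5445 = 2340
Divide through by 2340 to get (x + 12)²/90 - (y - 11)²/52 = 1.
Hyperbola, center (-12, 11), transverse axis horizontal; a² = 90, b² = 52.
c² = a² + b² = 90 + 52 = 142, so c = √142.
Foci lie on the horizontal axis through the center: (h ± c, k).

(-12 - √142, 11) and (-12 + √142, 11)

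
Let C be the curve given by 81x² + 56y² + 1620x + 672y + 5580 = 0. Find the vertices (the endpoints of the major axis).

(-10, -15) and (-10, 3)

Group: 81(x² + 20x) + 56(y² + 12y) = -5580
Completing the square gives 81(x + 10)² + 56(y + 6)² = -5580 + 8100 + 2016 = 4536.
Dividing both sides by 4536: (x + 10)²/56 + (y + 6)²/81 = 1
Ellipse, center (-10, -6), major axis vertical; a² = 81, b² = 56.
a = 9. Vertices at (h, k ± a).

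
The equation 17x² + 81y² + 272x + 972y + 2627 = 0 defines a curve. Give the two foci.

Rearranging, 17(x² + 16x) + 81(y² + 12y) = -2627.
Complete the square in x and y: 17(x + 8)² + 81(y + 6)² = -2627 + 1088 + 2916 = 1377
Divide by 1377: (x + 8)²/81 + (y + 6)²/17 = 1
Ellipse, center (-8, -6), major axis horizontal; a² = 81, b² = 17.
c² = a² - b² = 81 - 17 = 64, so c = 8.
Foci lie on the horizontal axis through the center: (h ± c, k).

(-16, -6) and (0, -6)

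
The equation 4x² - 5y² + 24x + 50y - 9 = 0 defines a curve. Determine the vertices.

(-3, 1) and (-3, 9)

Rearranging, 4(x² + 6x) -5(y² - 10y) = 9.
4(x + 3)² -5(y - 5)² = 9 + 36 - 125 = -80
Divide through by -80 to get (y - 5)²/16 - (x + 3)²/20 = 1.
Hyperbola, center (-3, 5), transverse axis vertical; a² = 16, b² = 20.
a = 4. Vertices at (h, k ± a).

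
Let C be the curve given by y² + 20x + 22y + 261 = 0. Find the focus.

(-12, -11)

Only y is squared. Complete the square in y: (y + 11)² = -20(x + 7).
Vertex (-7, -11); 4p = -20 so p = -5. Opens left.
Focus is p units from the vertex along the axis: (h + p, k).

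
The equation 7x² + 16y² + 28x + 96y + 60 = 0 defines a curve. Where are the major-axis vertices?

Rearranging, 7(x² + 4x) + 16(y² + 6y) = -60.
7(x + 2)² + 16(y + 3)² = -60 + 28 + 144 = 112
Dividing both sides by 112: (x + 2)²/16 + (y + 3)²/7 = 1
Ellipse, center (-2, -3), major axis horizontal; a² = 16, b² = 7.
a = 4. Vertices at (h ± a, k).

(-6, -3) and (2, -3)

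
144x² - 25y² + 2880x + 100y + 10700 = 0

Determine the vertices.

(-15, 2) and (-5, 2)

144(x² + 20x) -25(y² - 4y) = -10700
144(x + 10)² -25(y - 2)² = -10700 + 14400 - 100 = 3600
Dividing both sides by 3600: (x + 10)²/25 - (y - 2)²/144 = 1
Hyperbola, center (-10, 2), transverse axis horizontal; a² = 25, b² = 144.
a = 5. Vertices at (h ± a, k).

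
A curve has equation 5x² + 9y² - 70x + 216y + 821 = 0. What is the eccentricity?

e = 2/3

Group the x- and y-terms: 5(x² - 14x) + 9(y² + 24y) = -821
Complete the square in x and y: 5(x - 7)² + 9(y + 12)² = -821 + 245 + 1296 = 720
Divide through by 720 to get (x - 7)²/144 + (y + 12)²/80 = 1.
Ellipse, center (7, -12), major axis horizontal; a² = 144, b² = 80.
c² = a² - b² = 64, so c = 8.
e = c/a = 8/12 = 2/3.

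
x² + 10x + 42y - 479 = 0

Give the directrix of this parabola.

y = 45/2

Only x is squared. Complete the square in x: (x + 5)² = -42(y - 12).
Vertex (-5, 12); 4p = -42 so p = -21/2. Opens down.
Directrix is the horizontal line y = k − p = 12 − (-21/2) = 45/2.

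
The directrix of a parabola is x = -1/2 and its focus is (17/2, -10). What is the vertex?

The vertex is the midpoint between the focus and the directrix along the axis of symmetry.
Axis is horizontal (directrix is vertical). Vertex x-coordinate = (17/2 + (-1/2))/2 = 4; y-coordinate = -10.

(4, -10)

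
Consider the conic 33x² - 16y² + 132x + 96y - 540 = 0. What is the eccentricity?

Group the x- and y-terms: 33(x² + 4x) -16(y² - 6y) = 540
Complete the square: 33(x + 2)² -16(y - 3)² = 540 + 132 - 144 = 528
Divide by 528: (x + 2)²/16 - (y - 3)²/33 = 1
Hyperbola, center (-2, 3), transverse axis horizontal; a² = 16, b² = 33.
c² = a² + b² = 49, so c = 7.
e = c/a = 7/4.

e = 7/4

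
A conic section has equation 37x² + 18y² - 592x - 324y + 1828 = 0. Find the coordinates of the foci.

(8, 9 - √57) and (8, 9 + √57)

Rearranging, 37(x² - 16x) + 18(y² - 18y) = -1828.
Complete the square in x and y: 37(x - 8)² + 18(y - 9)² = -1828 + 2368 + 1458 = 1998
Divide by 1998: (x - 8)²/54 + (y - 9)²/111 = 1
Ellipse, center (8, 9), major axis vertical; a² = 111, b² = 54.
c² = a² - b² = 111 - 54 = 57, so c = √57.
Foci lie on the vertical axis through the center: (h, k ± c).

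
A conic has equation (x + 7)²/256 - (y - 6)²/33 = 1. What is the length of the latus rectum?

33/8

Center (-7, 6). The positive term is the x-term, so the transverse axis is horizontal; a² = 256, b² = 33.
Latus rectum length = 2b²/a = 2·33/16 = 33/8.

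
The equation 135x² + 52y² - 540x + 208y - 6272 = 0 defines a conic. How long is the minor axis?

4√13

Collect terms: 135(x² - 4x) + 52(y² + 4y) = 6272
Completing the square gives 135(x - 2)² + 52(y + 2)² = 6272 + 540 + 208 = 7020.
Divide through by 7020 to get (x - 2)²/52 + (y + 2)²/135 = 1.
Ellipse, center (2, -2), major axis vertical; a² = 135, b² = 52.
b² = 52 so b = 2√13; the minor axis has length 2b = 4√13.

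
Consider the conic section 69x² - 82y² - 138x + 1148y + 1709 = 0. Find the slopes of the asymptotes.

√5658/82 and -√5658/82

Rearranging, 69(x² - 2x) -82(y² - 14y) = -1709.
69(x - 1)² -82(y - 7)² = -1709 + 69 - 4018 = -5658
Dividing both sides by -5658: (y - 7)²/69 - (x - 1)²/82 = 1
Hyperbola, center (1, 7), transverse axis vertical; a² = 69, b² = 82.
For a vertical hyperbola the asymptotes have slope ±a/b.
Here that is ±√69/√82 = ±√5658/82.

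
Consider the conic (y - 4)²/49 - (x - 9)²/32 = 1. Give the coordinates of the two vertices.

(9, -3) and (9, 11)

Center (9, 4). The positive term is the y-term, so the transverse axis is vertical; a² = 49, b² = 32.
a = 7. Vertices at (h, k ± a).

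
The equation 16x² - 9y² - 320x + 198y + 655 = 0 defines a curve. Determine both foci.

Rearranging, 16(x² - 20x) -9(y² - 22y) = -655.
16(x - 10)² -9(y - 11)² = -655 + 1600 - 1089 = -144
Dividing both sides by -144: (y - 11)²/16 - (x - 10)²/9 = 1
Hyperbola, center (10, 11), transverse axis vertical; a² = 16, b² = 9.
c² = a² + b² = 16 + 9 = 25, so c = 5.
Foci lie on the vertical axis through the center: (h, k ± c).

(10, 6) and (10, 16)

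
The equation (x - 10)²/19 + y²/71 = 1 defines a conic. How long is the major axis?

Center (10, 0). The larger denominator 71 sits under the y-term, so the major axis is vertical; a² = 71, b² = 19.
a² = 71 so a = √71; the major axis has length 2a = 2√71.

2√71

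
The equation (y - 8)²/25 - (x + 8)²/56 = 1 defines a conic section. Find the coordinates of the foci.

(-8, -1) and (-8, 17)

Center (-8, 8). The positive term is the y-term, so the transverse axis is vertical; a² = 25, b² = 56.
c² = a² + b² = 25 + 56 = 81, so c = 9.
Foci lie on the vertical axis through the center: (h, k ± c).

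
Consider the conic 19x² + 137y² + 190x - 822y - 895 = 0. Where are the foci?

Group: 19(x² + 10x) + 137(y² - 6y) = 895
19(x + 5)² + 137(y - 3)² = 895 + 475 + 1233 = 2603
Divide by 2603: (x + 5)²/137 + (y - 3)²/19 = 1
Ellipse, center (-5, 3), major axis horizontal; a² = 137, b² = 19.
c² = a² - b² = 137 - 19 = 118, so c = √118.
Foci lie on the horizontal axis through the center: (h ± c, k).

(-5 - √118, 3) and (-5 + √118, 3)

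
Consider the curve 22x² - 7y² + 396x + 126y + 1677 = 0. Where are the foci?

Group the x- and y-terms: 22(x² + 18x) -7(y² - 18y) = -1677
22(x + 9)² -7(y - 9)² = -1677 + 1782 - 567 = -462
Dividing both sides by -462: (y - 9)²/66 - (x + 9)²/21 = 1
Hyperbola, center (-9, 9), transverse axis vertical; a² = 66, b² = 21.
c² = a² + b² = 66 + 21 = 87, so c = √87.
Foci lie on the vertical axis through the center: (h, k ± c).

(-9, 9 - √87) and (-9, 9 + √87)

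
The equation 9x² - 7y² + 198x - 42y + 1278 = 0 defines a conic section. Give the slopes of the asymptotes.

3√7/7 and -3√7/7

Group: 9(x² + 22x) -7(y² + 6y) = -1278
Completing the square gives 9(x + 11)² -7(y + 3)² = -1278 + 1089 - 63 = -252.
Divide by -252: (y + 3)²/36 - (x + 11)²/28 = 1
Hyperbola, center (-11, -3), transverse axis vertical; a² = 36, b² = 28.
For a vertical hyperbola the asymptotes have slope ±a/b.
Here that is ±6/2√7 = ±3√7/7.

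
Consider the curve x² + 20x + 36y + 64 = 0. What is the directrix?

y = 10

Only x is squared. Complete the square in x: (x + 10)² = -36(y - 1).
Vertex (-10, 1); 4p = -36 so p = -9. Opens down.
Directrix is the horizontal line y = k − p = 1 − (-9) = 10.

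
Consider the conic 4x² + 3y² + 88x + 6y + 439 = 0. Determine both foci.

Group: 4(x² + 22x) + 3(y² + 2y) = -439
4(x + 11)² + 3(y + 1)² = -439 + 484 + 3 = 48
Dividing both sides by 48: (x + 11)²/12 + (y + 1)²/16 = 1
Ellipse, center (-11, -1), major axis vertical; a² = 16, b² = 12.
c² = a² - b² = 16 - 12 = 4, so c = 2.
Foci lie on the vertical axis through the center: (h, k ± c).

(-11, -3) and (-11, 1)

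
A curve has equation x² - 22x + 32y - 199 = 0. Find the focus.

(11, 2)

Only x is squared. Complete the square in x: (x - 11)² = -32(y - 10).
Vertex (11, 10); 4p = -32 so p = -8. Opens down.
Focus is p units from the vertex along the axis: (h, k + p).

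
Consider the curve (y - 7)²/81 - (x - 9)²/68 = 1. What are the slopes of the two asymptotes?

9√17/34 and -9√17/34

Center (9, 7). The positive term is the y-term, so the transverse axis is vertical; a² = 81, b² = 68.
For a vertical hyperbola the asymptotes have slope ±a/b.
Here that is ±9/2√17 = ±9√17/34.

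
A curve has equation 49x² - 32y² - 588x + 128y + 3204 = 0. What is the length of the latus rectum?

64/7

Group the x- and y-terms: 49(x² - 12x) -32(y² - 4y) = -3204
49(x - 6)² -32(y - 2)² = -3204 + 1764 - 128 = -1568
Divide by -1568: (y - 2)²/49 - (x - 6)²/32 = 1
Hyperbola, center (6, 2), transverse axis vertical; a² = 49, b² = 32.
Latus rectum length = 2b²/a = 2·32/7 = 64/7.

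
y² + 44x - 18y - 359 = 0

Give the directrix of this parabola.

x = 21

Only y is squared. Complete the square in y: (y - 9)² = -44(x - 10).
Vertex (10, 9); 4p = -44 so p = -11. Opens left.
Directrix is the vertical line x = h − p = 10 − (-11) = 21.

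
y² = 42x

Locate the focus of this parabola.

(21/2, 0)

Vertex (0, 0); 4p = 42 so p = 21/2. Opens right.
Focus is p units from the vertex along the axis: (h + p, k).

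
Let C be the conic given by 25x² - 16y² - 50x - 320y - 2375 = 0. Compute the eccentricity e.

e = √41/4

25(x² - 2x) -16(y² + 20y) = 2375
Completing the square gives 25(x - 1)² -16(y + 10)² = 2375 + 25 - 1600 = 800.
Divide by 800: (x - 1)²/32 - (y + 10)²/50 = 1
Hyperbola, center (1, -10), transverse axis horizontal; a² = 32, b² = 50.
c² = a² + b² = 82, so c = √82.
e = c/a = √82/4√2 = √41/4.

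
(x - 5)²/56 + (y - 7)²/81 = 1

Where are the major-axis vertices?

Center (5, 7). The larger denominator 81 sits under the y-term, so the major axis is vertical; a² = 81, b² = 56.
a = 9. Vertices at (h, k ± a).

(5, -2) and (5, 16)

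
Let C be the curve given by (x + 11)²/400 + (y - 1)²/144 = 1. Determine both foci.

(-27, 1) and (5, 1)

Center (-11, 1). The larger denominator 400 sits under the x-term, so the major axis is horizontal; a² = 400, b² = 144.
c² = a² - b² = 400 - 144 = 256, so c = 16.
Foci lie on the horizontal axis through the center: (h ± c, k).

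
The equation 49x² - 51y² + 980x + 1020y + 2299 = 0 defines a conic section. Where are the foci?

(-10, 0) and (-10, 20)

Group the x- and y-terms: 49(x² + 20x) -51(y² - 20y) = -2299
Complete the square in x and y: 49(x + 10)² -51(y - 10)² = -2299 + 4900 - 5100 = -2499
Divide through by -2499 to get (y - 10)²/49 - (x + 10)²/51 = 1.
Hyperbola, center (-10, 10), transverse axis vertical; a² = 49, b² = 51.
c² = a² + b² = 49 + 51 = 100, so c = 10.
Foci lie on the vertical axis through the center: (h, k ± c).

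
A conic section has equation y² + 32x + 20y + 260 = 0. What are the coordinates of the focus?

(-13, -10)

Only y is squared. Complete the square in y: (y + 10)² = -32(x + 5).
Vertex (-5, -10); 4p = -32 so p = -8. Opens left.
Focus is p units from the vertex along the axis: (h + p, k).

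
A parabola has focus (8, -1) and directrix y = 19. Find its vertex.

(8, 9)

The vertex is the midpoint between the focus and the directrix along the axis of symmetry.
Axis is vertical (directrix is horizontal). Vertex y-coordinate = (-1 + 19)/2 = 9; x-coordinate = 8.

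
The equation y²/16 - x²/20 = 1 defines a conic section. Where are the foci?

(0, -6) and (0, 6)

Center (0, 0). The positive term is the y-term, so the transverse axis is vertical; a² = 16, b² = 20.
c² = a² + b² = 16 + 20 = 36, so c = 6.
Foci lie on the vertical axis through the center: (h, k ± c).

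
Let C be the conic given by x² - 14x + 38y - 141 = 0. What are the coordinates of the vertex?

Only x is squared. Complete the square in x: (x - 7)² = -38(y - 5).
Vertex (7, 5); 4p = -38 so p = -19/2. Opens down.

(7, 5)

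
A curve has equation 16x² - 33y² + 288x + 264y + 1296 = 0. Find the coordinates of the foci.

(-9, -3) and (-9, 11)

Group the x- and y-terms: 16(x² + 18x) -33(y² - 8y) = -1296
Complete the square in x and y: 16(x + 9)² -33(y - 4)² = -1296 + 1296 - 528 = -528
Divide by -528: (y - 4)²/16 - (x + 9)²/33 = 1
Hyperbola, center (-9, 4), transverse axis vertical; a² = 16, b² = 33.
c² = a² + b² = 16 + 33 = 49, so c = 7.
Foci lie on the vertical axis through the center: (h, k ± c).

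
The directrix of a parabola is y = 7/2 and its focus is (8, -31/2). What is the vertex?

(8, -6)

The vertex is the midpoint between the focus and the directrix along the axis of symmetry.
Axis is vertical (directrix is horizontal). Vertex y-coordinate = (-31/2 + 7/2)/2 = -6; x-coordinate = 8.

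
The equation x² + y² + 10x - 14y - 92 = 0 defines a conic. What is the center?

Rearranging, (x² + 10x) + (y² - 14y) = 92.
Complete the square in x and y: (x + 5)² + (y - 7)² = 92 + 25 + 49 = 166
So (x + 5)² + (y - 7)² = 166.
Circle centered at (-5, 7) with r² = 166.

(-5, 7)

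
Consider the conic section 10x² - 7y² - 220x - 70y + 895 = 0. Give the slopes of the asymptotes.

Collect terms: 10(x² - 22x) -7(y² + 10y) = -895
Complete the square in x and y: 10(x - 11)² -7(y + 5)² = -895 + 1210 - 175 = 140
Divide through by 140 to get (x - 11)²/14 - (y + 5)²/20 = 1.
Hyperbola, center (11, -5), transverse axis horizontal; a² = 14, b² = 20.
For a horizontal hyperbola the asymptotes have slope ±b/a.
Here that is ±2√5/√14 = ±√70/7.

√70/7 and -√70/7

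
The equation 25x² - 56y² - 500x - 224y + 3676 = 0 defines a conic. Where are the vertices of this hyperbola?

25(x² - 20x) -56(y² + 4y) = -3676
Complete the square: 25(x - 10)² -56(y + 2)² = -3676 + 2500 - 224 = -1400
Dividing both sides by -1400: (y + 2)²/25 - (x - 10)²/56 = 1
Hyperbola, center (10, -2), transverse axis vertical; a² = 25, b² = 56.
a = 5. Vertices at (h, k ± a).

(10, -7) and (10, 3)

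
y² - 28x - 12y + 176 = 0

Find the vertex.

Only y is squared. Complete the square in y: (y - 6)² = 28(x - 5).
Vertex (5, 6); 4p = 28 so p = 7. Opens right.

(5, 6)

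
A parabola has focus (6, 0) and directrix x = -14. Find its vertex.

The vertex is the midpoint between the focus and the directrix along the axis of symmetry.
Axis is horizontal (directrix is vertical). Vertex x-coordinate = (6 + (-14))/2 = -4; y-coordinate = 0.

(-4, 0)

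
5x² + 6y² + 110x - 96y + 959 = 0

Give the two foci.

(-12, 8) and (-10, 8)

Rearranging, 5(x² + 22x) + 6(y² - 16y) = -959.
Completing the square gives 5(x + 11)² + 6(y - 8)² = -959 + 605 + 384 = 30.
Dividing both sides by 30: (x + 11)²/6 + (y - 8)²/5 = 1
Ellipse, center (-11, 8), major axis horizontal; a² = 6, b² = 5.
c² = a² - b² = 6 - 5 = 1, so c = 1.
Foci lie on the horizontal axis through the center: (h ± c, k).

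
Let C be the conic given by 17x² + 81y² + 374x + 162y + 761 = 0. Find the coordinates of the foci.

17(x² + 22x) + 81(y² + 2y) = -761
17(x + 11)² + 81(y + 1)² = -761 + 2057 + 81 = 1377
Divide by 1377: (x + 11)²/81 + (y + 1)²/17 = 1
Ellipse, center (-11, -1), major axis horizontal; a² = 81, b² = 17.
c² = a² - b² = 81 - 17 = 64, so c = 8.
Foci lie on the horizontal axis through the center: (h ± c, k).

(-19, -1) and (-3, -1)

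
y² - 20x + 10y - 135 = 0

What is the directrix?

x = -13

Only y is squared. Complete the square in y: (y + 5)² = 20(x + 8).
Vertex (-8, -5); 4p = 20 so p = 5. Opens right.
Directrix is the vertical line x = h − p = -8 − (5) = -13.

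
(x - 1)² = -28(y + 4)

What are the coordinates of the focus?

Vertex (1, -4); 4p = -28 so p = -7. Opens down.
Focus is p units from the vertex along the axis: (h, k + p).

(1, -11)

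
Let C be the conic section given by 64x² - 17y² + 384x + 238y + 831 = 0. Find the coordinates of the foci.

(-3, -2) and (-3, 16)

Rearranging, 64(x² + 6x) -17(y² - 14y) = -831.
64(x + 3)² -17(y - 7)² = -831 + 576 - 833 = -1088
Divide by -1088: (y - 7)²/64 - (x + 3)²/17 = 1
Hyperbola, center (-3, 7), transverse axis vertical; a² = 64, b² = 17.
c² = a² + b² = 64 + 17 = 81, so c = 9.
Foci lie on the vertical axis through the center: (h, k ± c).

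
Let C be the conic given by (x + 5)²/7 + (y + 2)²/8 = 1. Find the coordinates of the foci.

Center (-5, -2). The larger denominator 8 sits under the y-term, so the major axis is vertical; a² = 8, b² = 7.
c² = a² - b² = 8 - 7 = 1, so c = 1.
Foci lie on the vertical axis through the center: (h, k ± c).

(-5, -3) and (-5, -1)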